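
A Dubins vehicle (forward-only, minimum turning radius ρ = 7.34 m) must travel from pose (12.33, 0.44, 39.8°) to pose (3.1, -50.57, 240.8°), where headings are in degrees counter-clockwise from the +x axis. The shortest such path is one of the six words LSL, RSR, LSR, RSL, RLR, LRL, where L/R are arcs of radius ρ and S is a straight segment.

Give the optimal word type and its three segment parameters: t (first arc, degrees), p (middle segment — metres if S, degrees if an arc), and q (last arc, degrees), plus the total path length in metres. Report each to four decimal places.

RSR: t = 155.7483°, p = 46.4751 m, q = 3.2517°, L = 66.8441 m

Let ψ = atan2(Δy, Δx) = atan2(-51.01, -9.23) = -100.2564° be the start→goal bearing.
Normalize: d = |goal − start| / ρ = 51.838335/7.34 = 7.062443, α = (θ_start − ψ) mod 360° = 140.0564° = 2.444445 rad, β = (θ_goal − ψ) mod 360° = 341.0564° = 5.952557 rad.
Common terms: sin α = 0.642033, cos α = -0.766677, sin β = -0.324637, cos β = 0.945839, cos(α−β) = -0.933580, d² = 49.878108. Work in radians in the unit-radius frame; every candidate has L = ρ·(t + p + q).
LSL: p² = 2 + d² − 2cos(α−β) + 2d(sin α − sin β) = 67.399378; p = √p² = 8.209712; φ = atan2(cos β − cos α, d + sin α − sin β) = 0.210139 rad; t = (φ − α) mod 2π = 4.048879 rad, q = (β − φ) mod 2π = 5.742418 rad → L = 7.34·(4.048879 + 8.209712 + 5.742418) = 7.34·18.001010 = 132.127410 m
RSR: p² = 2 + d² − 2cos(α−β) + 2d(sin β − sin α) = 40.091160; p = √p² = 6.331758; φ = atan2(cos α − cos β, d − sin α + sin β) = -0.273875 rad; t = (α − φ) mod 2π = 2.718321 rad, q = (φ − β) mod 2π = 0.056753 rad → L = 7.34·(2.718321 + 6.331758 + 0.056753) = 7.34·9.106832 = 66.844144 m
LSR: p² = d² − 2 + 2cos(α−β) + 2d(sin α + sin β) = 50.494130; p = √p² = 7.105922; φ = atan2(−cos α − cos β, d + sin α + sin β) − atan2(−2, p) = 0.250085 rad; t = (φ − α) mod 2π = 4.088825 rad, q = (φ − β) mod 2π = 0.580713 rad → L = 7.34·(4.088825 + 7.105922 + 0.580713) = 7.34·11.775461 = 86.431882 m
RSL: p² = d² − 2 + 2cos(α−β) − 2d(sin α + sin β) = 41.527765; p = √p² = 6.444204; φ = atan2(cos α + cos β, d − sin α − sin β) − atan2(2, p) = -0.274375 rad; t = (α − φ) mod 2π = 2.718820 rad, q = (β − φ) mod 2π = 6.226932 rad → L = 7.34·(2.718820 + 6.444204 + 6.226932) = 7.34·15.389957 = 112.962282 m
RLR: c = (6 − d² + 2cos(α−β) + 2d(sin α − sin β))/8 = -4.011395, |c| > 1 → infeasible
LRL: c = (6 − d² + 2cos(α−β) − 2d(sin α − sin β))/8 = -7.424922, |c| > 1 → infeasible
Shortest: RSR with L = 66.844144 m ≈ 66.8441 m
Convert RSR to answer units (arcs ×180/π): t = 2.718321·180/π = 155.7483°, p = ρ·p = 7.34·6.331758 = 46.4751 m, q = 0.056753·180/π = 3.2517°, L = 66.8441 m.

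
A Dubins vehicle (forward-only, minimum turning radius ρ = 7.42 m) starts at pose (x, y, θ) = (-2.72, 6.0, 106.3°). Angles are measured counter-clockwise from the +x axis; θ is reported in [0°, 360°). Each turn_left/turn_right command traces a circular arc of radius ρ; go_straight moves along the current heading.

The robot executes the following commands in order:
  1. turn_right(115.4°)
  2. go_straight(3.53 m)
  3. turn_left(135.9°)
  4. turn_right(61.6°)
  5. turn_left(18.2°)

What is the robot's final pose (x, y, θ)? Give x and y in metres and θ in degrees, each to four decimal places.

(16.0167, 36.4388, 83.4000°)

set_pose: (x, y, θ) = (-2.7200, 6.0000, 106.3000°), ρ = 7.42
turn_right(115.4°): centre at ρ to the right, rotate −115.4° → (5.5753, 15.4092, -9.1000° ≡ 350.9000°)
go_straight(3.53): x += 3.53·cos θ, y += 3.53·sin θ → (9.0609, 14.8509, 350.9000°)
turn_left(135.9°): centre at ρ to the left, rotate +135.9° → (16.1758, 26.6222, 486.8000° ≡ 126.8000°)
turn_right(61.6°): centre at ρ to the right, rotate −61.6° → (15.3815, 34.1793, 65.2000°)
turn_left(18.2°): centre at ρ to the left, rotate +18.2° → (16.0167, 36.4388, 83.4000°)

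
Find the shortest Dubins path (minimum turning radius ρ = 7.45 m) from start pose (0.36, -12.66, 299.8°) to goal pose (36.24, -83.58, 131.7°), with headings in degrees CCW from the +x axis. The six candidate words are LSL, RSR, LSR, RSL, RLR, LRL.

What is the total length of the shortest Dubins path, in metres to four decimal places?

Let ψ = atan2(Δy, Δx) = atan2(-70.92, 35.88) = -63.1641° be the start→goal bearing.
Normalize: d = |goal − start| / ρ = 79.479688/7.45 = 10.668414, α = (θ_start − ψ) mod 360° = 2.9641° = 0.051734 rad, β = (θ_goal − ψ) mod 360° = 194.8641° = 3.401021 rad.
Common terms: sin α = 0.051711, cos α = 0.998662, sin β = -0.256528, cos β = -0.966537, cos(α−β) = -0.978509, d² = 113.815068. Work in radians in the unit-radius frame; every candidate has L = ρ·(t + p + q).
LSL: p² = 2 + d² − 2cos(α−β) + 2d(sin α − sin β) = 124.348925; p = √p² = 11.151185; φ = atan2(cos β − cos α, d + sin α − sin β) = -0.177158 rad; t = (φ − α) mod 2π = 6.054294 rad, q = (β − φ) mod 2π = 3.578178 rad → L = 7.45·(6.054294 + 11.151185 + 3.578178) = 7.45·20.783657 = 154.838245 m
RSR: p² = 2 + d² − 2cos(α−β) + 2d(sin β − sin α) = 111.195246; p = √p² = 10.544916; φ = atan2(cos α − cos β, d − sin α + sin β) = 0.187461 rad; t = (α − φ) mod 2π = 6.147459 rad, q = (φ − β) mod 2π = 3.069625 rad → L = 7.45·(6.147459 + 10.544916 + 3.069625) = 7.45·19.761999 = 147.226896 m
LSR: p² = d² − 2 + 2cos(α−β) + 2d(sin α + sin β) = 105.487905; p = √p² = 10.270730; φ = atan2(−cos α − cos β, d + sin α + sin β) − atan2(−2, p) = 0.189251 rad; t = (φ − α) mod 2π = 0.137517 rad, q = (φ − β) mod 2π = 3.071416 rad → L = 7.45·(0.137517 + 10.270730 + 3.071416) = 7.45·13.479663 = 100.423491 m
RSL: p² = d² − 2 + 2cos(α−β) − 2d(sin α + sin β) = 114.228195; p = √p² = 10.687759; φ = atan2(cos α + cos β, d − sin α − sin β) − atan2(2, p) = -0.182036 rad; t = (α − φ) mod 2π = 0.233770 rad, q = (β − φ) mod 2π = 3.583057 rad → L = 7.45·(0.233770 + 10.687759 + 3.583057) = 7.45·14.504586 = 108.059164 m
RLR: c = (6 − d² + 2cos(α−β) + 2d(sin α − sin β))/8 = -12.899406, |c| > 1 → infeasible
LRL: c = (6 − d² + 2cos(α−β) − 2d(sin α − sin β))/8 = -14.543616, |c| > 1 → infeasible
Shortest: LSR with L = 100.423491 m ≈ 100.4235 m

100.4235 m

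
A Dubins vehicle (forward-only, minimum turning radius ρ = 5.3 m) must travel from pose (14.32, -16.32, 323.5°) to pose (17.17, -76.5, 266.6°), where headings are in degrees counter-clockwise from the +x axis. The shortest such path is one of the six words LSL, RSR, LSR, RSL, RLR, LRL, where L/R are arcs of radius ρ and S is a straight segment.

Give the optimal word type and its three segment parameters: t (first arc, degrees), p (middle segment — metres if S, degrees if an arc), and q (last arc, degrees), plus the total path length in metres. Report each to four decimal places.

RSR: t = 52.7665°, p = 55.6098 m, q = 4.1335°, L = 60.8732 m

Let ψ = atan2(Δy, Δx) = atan2(-60.18, 2.85) = -87.2886° be the start→goal bearing.
Normalize: d = |goal − start| / ρ = 60.247447/5.3 = 11.367443, α = (θ_start − ψ) mod 360° = 50.7886° = 0.886429 rad, β = (θ_goal − ψ) mod 360° = 353.8886° = 6.176522 rad.
Common terms: sin α = 0.774819, cos α = 0.632183, sin β = -0.106462, cos β = 0.994317, cos(α−β) = 0.546102, d² = 129.218758. Work in radians in the unit-radius frame; every candidate has L = ρ·(t + p + q).
LSL: p² = 2 + d² − 2cos(α−β) + 2d(sin α − sin β) = 150.162366; p = √p² = 12.254075; φ = atan2(cos β − cos α, d + sin α − sin β) = 0.029556 rad; t = (φ − α) mod 2π = 5.426313 rad, q = (β − φ) mod 2π = 6.146965 rad → L = 5.3·(5.426313 + 12.254075 + 6.146965) = 5.3·23.827354 = 126.284975 m
RSR: p² = 2 + d² − 2cos(α−β) + 2d(sin β − sin α) = 110.090742; p = √p² = 10.492414; φ = atan2(cos α − cos β, d − sin α + sin β) = -0.034521 rad; t = (α − φ) mod 2π = 0.920949 rad, q = (φ − β) mod 2π = 0.072143 rad → L = 5.3·(0.920949 + 10.492414 + 0.072143) = 5.3·11.485506 = 60.873181 m
LSR: p² = d² − 2 + 2cos(α−β) + 2d(sin α + sin β) = 143.505988; p = √p² = 11.979398; φ = atan2(−cos α − cos β, d + sin α + sin β) − atan2(−2, p) = 0.031103 rad; t = (φ − α) mod 2π = 5.427860 rad, q = (φ − β) mod 2π = 0.137767 rad → L = 5.3·(5.427860 + 11.979398 + 0.137767) = 5.3·17.545025 = 92.988630 m
RSL: p² = d² − 2 + 2cos(α−β) − 2d(sin α + sin β) = 113.115935; p = √p² = 10.635598; φ = atan2(cos α + cos β, d − sin α − sin β) − atan2(2, p) = -0.035010 rad; t = (α − φ) mod 2π = 0.921438 rad, q = (β − φ) mod 2π = 6.211531 rad → L = 5.3·(0.921438 + 10.635598 + 6.211531) = 5.3·17.768567 = 94.173407 m
RLR: c = (6 − d² + 2cos(α−β) + 2d(sin α − sin β))/8 = -12.761343, |c| > 1 → infeasible
LRL: c = (6 − d² + 2cos(α−β) − 2d(sin α − sin β))/8 = -17.770296, |c| > 1 → infeasible
Shortest: RSR with L = 60.873181 m ≈ 60.8732 m
Convert RSR to answer units (arcs ×180/π): t = 0.920949·180/π = 52.7665°, p = ρ·p = 5.3·10.492414 = 55.6098 m, q = 0.072143·180/π = 4.1335°, L = 60.8732 m.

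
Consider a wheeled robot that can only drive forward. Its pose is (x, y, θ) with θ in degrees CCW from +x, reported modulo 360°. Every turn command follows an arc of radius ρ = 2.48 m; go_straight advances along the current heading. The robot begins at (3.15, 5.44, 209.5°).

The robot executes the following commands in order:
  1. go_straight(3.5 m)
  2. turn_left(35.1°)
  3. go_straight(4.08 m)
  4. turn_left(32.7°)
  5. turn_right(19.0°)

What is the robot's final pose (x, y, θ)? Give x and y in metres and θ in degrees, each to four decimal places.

set_pose: (x, y, θ) = (3.1500, 5.4400, 209.5000°), ρ = 2.48
go_straight(3.5): x += 3.5·cos θ, y += 3.5·sin θ → (0.1038, 3.7165, 209.5000°)
turn_left(35.1°): centre at ρ to the left, rotate +35.1° → (-0.9153, 2.6218, 244.6000°)
go_straight(4.08): x += 4.08·cos θ, y += 4.08·sin θ → (-2.6654, -1.0638, 244.6000°)
turn_left(32.7°): centre at ρ to the left, rotate +32.7° → (-2.8850, -2.4427, 277.3000°)
turn_right(19.0°): centre at ρ to the right, rotate −19.0° → (-2.9164, -3.2607, 258.3000°)

(-2.9164, -3.2607, 258.3000°)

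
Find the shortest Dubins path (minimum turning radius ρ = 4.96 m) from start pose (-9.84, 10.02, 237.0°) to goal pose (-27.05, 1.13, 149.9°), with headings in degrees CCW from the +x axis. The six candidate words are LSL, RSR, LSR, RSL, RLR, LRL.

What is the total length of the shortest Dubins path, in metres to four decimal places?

20.3801 m

Let ψ = atan2(Δy, Δx) = atan2(-8.89, -17.21) = -152.6809° be the start→goal bearing.
Normalize: d = |goal − start| / ρ = 19.370498/4.96 = 3.905342, α = (θ_start − ψ) mod 360° = 29.6809° = 0.518030 rad, β = (θ_goal − ψ) mod 360° = 302.5809° = 5.281033 rad.
Common terms: sin α = 0.495169, cos α = 0.868796, sin β = -0.842632, cos β = 0.538490, cos(α−β) = 0.050593, d² = 15.251699. Work in radians in the unit-radius frame; every candidate has L = ρ·(t + p + q).
LSL: p² = 2 + d² − 2cos(α−β) + 2d(sin α − sin β) = 27.599656; p = √p² = 5.253538; φ = atan2(cos β − cos α, d + sin α − sin β) = -0.062915 rad; t = (φ − α) mod 2π = 5.702241 rad, q = (β − φ) mod 2π = 5.343948 rad → L = 4.96·(5.702241 + 5.253538 + 5.343948) = 4.96·16.299726 = 80.846643 m
RSR: p² = 2 + d² − 2cos(α−β) + 2d(sin β − sin α) = 6.701370; p = √p² = 2.588700; φ = atan2(cos α − cos β, d − sin α + sin β) = 0.127944 rad; t = (α − φ) mod 2π = 0.390086 rad, q = (φ − β) mod 2π = 1.130096 rad → L = 4.96·(0.390086 + 2.588700 + 1.130096) = 4.96·4.108882 = 20.380056 m
LSR: p² = d² − 2 + 2cos(α−β) + 2d(sin α + sin β) = 10.638967; p = √p² = 3.261743; φ = atan2(−cos α − cos β, d + sin α + sin β) − atan2(−2, p) = 0.173390 rad; t = (φ − α) mod 2π = 5.938546 rad, q = (φ − β) mod 2π = 1.175542 rad → L = 4.96·(5.938546 + 3.261743 + 1.175542) = 4.96·10.375830 = 51.464119 m
RSL: p² = d² − 2 + 2cos(α−β) − 2d(sin α + sin β) = 16.066803; p = √p² = 4.008342; φ = atan2(cos α + cos β, d − sin α − sin β) − atan2(2, p) = -0.143249 rad; t = (α − φ) mod 2π = 0.661279 rad, q = (β − φ) mod 2π = 5.424282 rad → L = 4.96·(0.661279 + 4.008342 + 5.424282) = 4.96·10.093902 = 50.065756 m
RLR: c = (6 − d² + 2cos(α−β) + 2d(sin α − sin β))/8 = 0.162329; p = 2π − arccos c = 4.875439 rad; φ = atan2(cos α − cos β, d − sin α + sin β) = 0.127944 rad; t = (α − φ + p/2) mod 2π = 2.827805 rad, q = (α − β − t + p) mod 2π = 3.567816 rad → L = 4.96·(2.827805 + 4.875439 + 3.567816) = 4.96·11.271060 = 55.904459 m
LRL: c = (6 − d² + 2cos(α−β) − 2d(sin α − sin β))/8 = -2.449957, |c| > 1 → infeasible
Shortest: RSR with L = 20.380056 m ≈ 20.3801 m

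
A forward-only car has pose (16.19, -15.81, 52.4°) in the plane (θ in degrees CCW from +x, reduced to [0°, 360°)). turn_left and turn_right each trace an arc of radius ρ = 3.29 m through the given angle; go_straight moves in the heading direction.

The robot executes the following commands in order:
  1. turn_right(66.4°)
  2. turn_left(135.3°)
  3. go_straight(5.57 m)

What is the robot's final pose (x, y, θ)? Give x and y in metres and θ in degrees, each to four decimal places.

(20.3059, -4.9643, 121.3000°)

set_pose: (x, y, θ) = (16.1900, -15.8100, 52.4000°), ρ = 3.29
turn_right(66.4°): centre at ρ to the right, rotate −66.4° → (19.5926, -14.6251, -14.0000° ≡ 346.0000°)
turn_left(135.3°): centre at ρ to the left, rotate +135.3° → (23.1996, -9.7236, 481.3000° ≡ 121.3000°)
go_straight(5.57): x += 5.57·cos θ, y += 5.57·sin θ → (20.3059, -4.9643, 121.3000°)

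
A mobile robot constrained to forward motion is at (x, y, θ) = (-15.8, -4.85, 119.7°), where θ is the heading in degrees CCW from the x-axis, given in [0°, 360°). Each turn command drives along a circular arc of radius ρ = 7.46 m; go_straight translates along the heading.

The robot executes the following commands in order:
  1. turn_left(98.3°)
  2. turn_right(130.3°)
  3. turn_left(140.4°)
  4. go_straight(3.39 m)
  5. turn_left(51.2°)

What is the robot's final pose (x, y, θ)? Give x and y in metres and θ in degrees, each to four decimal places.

set_pose: (x, y, θ) = (-15.8000, -4.8500, 119.7000°), ρ = 7.46
turn_left(98.3°): centre at ρ to the left, rotate +98.3° → (-26.8728, -2.6676, 218.0000°)
turn_right(130.3°): centre at ρ to the right, rotate −130.3° → (-38.9197, 3.5104, 87.7000°)
turn_left(140.4°): centre at ρ to the left, rotate +140.4° → (-51.9262, 8.7918, 228.1000°)
go_straight(3.39): x += 3.39·cos θ, y += 3.39·sin θ → (-54.1902, 6.2686, 228.1000°)
turn_left(51.2°): centre at ρ to the left, rotate +51.2° → (-55.9995, 0.0810, 279.3000°)

(-55.9995, 0.0810, 279.3000°)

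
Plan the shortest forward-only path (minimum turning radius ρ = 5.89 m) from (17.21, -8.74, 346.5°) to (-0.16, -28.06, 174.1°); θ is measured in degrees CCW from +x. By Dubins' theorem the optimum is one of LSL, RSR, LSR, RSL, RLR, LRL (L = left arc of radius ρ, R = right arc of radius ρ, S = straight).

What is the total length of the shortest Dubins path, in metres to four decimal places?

34.9463 m

Let ψ = atan2(Δy, Δx) = atan2(-19.32, -17.37) = -131.9577° be the start→goal bearing.
Normalize: d = |goal − start| / ρ = 25.980364/5.89 = 4.410928, α = (θ_start − ψ) mod 360° = 118.4577° = 2.067477 rad, β = (θ_goal − ψ) mod 360° = 306.0577° = 5.341715 rad.
Common terms: sin α = 0.879169, cos α = -0.476510, sin β = -0.808425, cos β = 0.588600, cos(α−β) = -0.991216, d² = 19.456283. Work in radians in the unit-radius frame; every candidate has L = ρ·(t + p + q).
LSL: p² = 2 + d² − 2cos(α−β) + 2d(sin α − sin β) = 38.326421; p = √p² = 6.190834; φ = atan2(cos β − cos α, d + sin α − sin β) = 0.172907 rad; t = (φ − α) mod 2π = 4.388615 rad, q = (β − φ) mod 2π = 5.168808 rad → L = 5.89·(4.388615 + 6.190834 + 5.168808) = 5.89·15.748257 = 92.757231 m
RSR: p² = 2 + d² − 2cos(α−β) + 2d(sin β − sin α) = 8.551006; p = √p² = 2.924210; φ = atan2(cos α − cos β, d − sin α + sin β) = -0.372815 rad; t = (α − φ) mod 2π = 2.440292 rad, q = (φ − β) mod 2π = 0.568656 rad → L = 5.89·(2.440292 + 2.924210 + 0.568656) = 5.89·5.933158 = 34.946301 m
LSR: p² = d² − 2 + 2cos(α−β) + 2d(sin α + sin β) = 16.097949; p = √p² = 4.012225; φ = atan2(−cos α − cos β, d + sin α + sin β) − atan2(−2, p) = 0.437423 rad; t = (φ − α) mod 2π = 4.653131 rad, q = (φ − β) mod 2π = 1.378893 rad → L = 5.89·(4.653131 + 4.012225 + 1.378893) = 5.89·10.044249 = 59.160627 m
RSL: p² = d² − 2 + 2cos(α−β) − 2d(sin α + sin β) = 14.849754; p = √p² = 3.853538; φ = atan2(cos α + cos β, d − sin α − sin β) − atan2(2, p) = -0.452914 rad; t = (α − φ) mod 2π = 2.520391 rad, q = (β − φ) mod 2π = 5.794629 rad → L = 5.89·(2.520391 + 3.853538 + 5.794629) = 5.89·12.168558 = 71.672808 m
RLR: c = (6 − d² + 2cos(α−β) + 2d(sin α − sin β))/8 = -0.068876; p = 2π − arccos c = 4.643459 rad; φ = atan2(cos α − cos β, d − sin α + sin β) = -0.372815 rad; t = (α − φ + p/2) mod 2π = 4.762021 rad, q = (α − β − t + p) mod 2π = 2.890385 rad → L = 5.89·(4.762021 + 4.643459 + 2.890385) = 5.89·12.295865 = 72.422644 m
LRL: c = (6 − d² + 2cos(α−β) − 2d(sin α − sin β))/8 = -3.790803, |c| > 1 → infeasible
Shortest: RSR with L = 34.946301 m ≈ 34.9463 m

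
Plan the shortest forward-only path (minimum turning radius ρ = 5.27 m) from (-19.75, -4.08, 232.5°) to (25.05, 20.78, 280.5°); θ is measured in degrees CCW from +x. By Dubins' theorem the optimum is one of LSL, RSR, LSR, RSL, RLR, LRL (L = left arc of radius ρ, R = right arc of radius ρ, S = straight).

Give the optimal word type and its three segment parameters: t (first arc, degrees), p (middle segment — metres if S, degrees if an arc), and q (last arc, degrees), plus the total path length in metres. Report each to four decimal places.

LSR: t = 178.5787°, p = 43.3537 m, q = 130.5787°, L = 71.7896 m

Let ψ = atan2(Δy, Δx) = atan2(24.86, 44.80) = 29.0264° be the start→goal bearing.
Normalize: d = |goal − start| / ρ = 51.235335/5.27 = 9.722075, α = (θ_start − ψ) mod 360° = 203.4736° = 3.551285 rad, β = (θ_goal − ψ) mod 360° = 251.4736° = 4.389043 rad.
Common terms: sin α = -0.398327, cos α = -0.917243, sin β = -0.948178, cos β = -0.317741, cos(α−β) = 0.669131, d² = 94.518743. Work in radians in the unit-radius frame; every candidate has L = ρ·(t + p + q).
LSL: p² = 2 + d² − 2cos(α−β) + 2d(sin α − sin β) = 105.871857; p = √p² = 10.289405; φ = atan2(cos β − cos α, d + sin α − sin β) = 0.058297 rad; t = (φ − α) mod 2π = 2.790197 rad, q = (β − φ) mod 2π = 4.330746 rad → L = 5.27·(2.790197 + 10.289405 + 4.330746) = 5.27·17.410348 = 91.752536 m
RSR: p² = 2 + d² − 2cos(α−β) + 2d(sin β − sin α) = 84.489106; p = √p² = 9.191796; φ = atan2(cos α − cos β, d − sin α + sin β) = -0.065268 rad; t = (α − φ) mod 2π = 3.616553 rad, q = (φ − β) mod 2π = 1.828875 rad → L = 5.27·(3.616553 + 9.191796 + 1.828875) = 5.27·14.637223 = 77.138165 m
LSR: p² = d² − 2 + 2cos(α−β) + 2d(sin α + sin β) = 67.675367; p = √p² = 8.226504; φ = atan2(−cos α − cos β, d + sin α + sin β) − atan2(−2, p) = 0.384886 rad; t = (φ − α) mod 2π = 3.116786 rad, q = (φ − β) mod 2π = 2.279028 rad → L = 5.27·(3.116786 + 8.226504 + 2.279028) = 5.27·13.622318 = 71.789616 m
RSL: p² = d² − 2 + 2cos(α−β) − 2d(sin α + sin β) = 120.038642; p = √p² = 10.956215; φ = atan2(cos α + cos β, d − sin α − sin β) − atan2(2, p) = -0.291673 rad; t = (α − φ) mod 2π = 3.842958 rad, q = (β − φ) mod 2π = 4.680716 rad → L = 5.27·(3.842958 + 10.956215 + 4.680716) = 5.27·19.479888 = 102.659012 m
RLR: c = (6 − d² + 2cos(α−β) + 2d(sin α − sin β))/8 = -9.561138, |c| > 1 → infeasible
LRL: c = (6 − d² + 2cos(α−β) − 2d(sin α − sin β))/8 = -12.233982, |c| > 1 → infeasible
Shortest: LSR with L = 71.789616 m ≈ 71.7896 m
Convert LSR to answer units (arcs ×180/π): t = 3.116786·180/π = 178.5787°, p = ρ·p = 5.27·8.226504 = 43.3537 m, q = 2.279028·180/π = 130.5787°, L = 71.7896 m.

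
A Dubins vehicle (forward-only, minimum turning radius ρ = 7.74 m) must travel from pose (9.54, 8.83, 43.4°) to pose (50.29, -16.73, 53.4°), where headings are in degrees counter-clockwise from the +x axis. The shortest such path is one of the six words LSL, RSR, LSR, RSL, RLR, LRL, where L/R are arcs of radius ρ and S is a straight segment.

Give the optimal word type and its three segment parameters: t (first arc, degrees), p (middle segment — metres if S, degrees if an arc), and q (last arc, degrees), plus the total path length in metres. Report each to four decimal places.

RSL: t = 99.0548°, p = 29.1345 m, q = 109.0548°, L = 57.2477 m

Let ψ = atan2(Δy, Δx) = atan2(-25.56, 40.75) = -32.0976° be the start→goal bearing.
Normalize: d = |goal − start| / ρ = 48.102766/7.74 = 6.214828, α = (θ_start − ψ) mod 360° = 75.4976° = 1.317681 rad, β = (θ_goal − ψ) mod 360° = 85.4976° = 1.492214 rad.
Common terms: sin α = 0.968137, cos α = 0.250421, sin β = 0.996914, cos β = 0.078502, cos(α−β) = 0.984808, d² = 38.624083. Work in radians in the unit-radius frame; every candidate has L = ρ·(t + p + q).
LSL: p² = 2 + d² − 2cos(α−β) + 2d(sin α − sin β) = 38.296779; p = √p² = 6.188439; φ = atan2(cos β − cos α, d + sin α − sin β) = -0.027784 rad; t = (φ − α) mod 2π = 4.937720 rad, q = (β − φ) mod 2π = 1.519998 rad → L = 7.74·(4.937720 + 6.188439 + 1.519998) = 7.74·12.646157 = 97.881258 m
RSR: p² = 2 + d² − 2cos(α−β) + 2d(sin β − sin α) = 39.012156; p = √p² = 6.245971; φ = atan2(cos α − cos β, d − sin α + sin β) = 0.027528 rad; t = (α − φ) mod 2π = 1.290152 rad, q = (φ − β) mod 2π = 4.818500 rad → L = 7.74·(1.290152 + 6.245971 + 4.818500) = 7.74·12.354624 = 95.624786 m
LSR: p² = d² − 2 + 2cos(α−β) + 2d(sin α + sin β) = 63.018604; p = √p² = 7.938426; φ = atan2(−cos α − cos β, d + sin α + sin β) − atan2(−2, p) = 0.206613 rad; t = (φ − α) mod 2π = 5.172118 rad, q = (φ − β) mod 2π = 4.997585 rad → L = 7.74·(5.172118 + 7.938426 + 4.997585) = 7.74·18.108128 = 140.156913 m
RSL: p² = d² − 2 + 2cos(α−β) − 2d(sin α + sin β) = 14.168793; p = √p² = 3.764146; φ = atan2(cos α + cos β, d − sin α − sin β) − atan2(2, p) = -0.411152 rad; t = (α − φ) mod 2π = 1.728833 rad, q = (β − φ) mod 2π = 1.903366 rad → L = 7.74·(1.728833 + 3.764146 + 1.903366) = 7.74·7.396344 = 57.247703 m
RLR: c = (6 − d² + 2cos(α−β) + 2d(sin α − sin β))/8 = -3.876519, |c| > 1 → infeasible
LRL: c = (6 − d² + 2cos(α−β) − 2d(sin α − sin β))/8 = -3.787097, |c| > 1 → infeasible
Shortest: RSL with L = 57.247703 m ≈ 57.2477 m
Convert RSL to answer units (arcs ×180/π): t = 1.728833·180/π = 99.0548°, p = ρ·p = 7.74·3.764146 = 29.1345 m, q = 1.903366·180/π = 109.0548°, L = 57.2477 m.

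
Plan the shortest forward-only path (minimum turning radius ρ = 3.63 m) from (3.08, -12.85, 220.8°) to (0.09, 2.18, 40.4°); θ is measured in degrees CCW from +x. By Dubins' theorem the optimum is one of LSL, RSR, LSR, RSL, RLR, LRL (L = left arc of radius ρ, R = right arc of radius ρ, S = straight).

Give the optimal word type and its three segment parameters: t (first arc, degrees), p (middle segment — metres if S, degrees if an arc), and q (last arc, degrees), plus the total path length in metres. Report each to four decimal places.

RSR: t = 141.1287°, p = 9.6745 m, q = 39.2713°, L = 21.1038 m

Let ψ = atan2(Δy, Δx) = atan2(15.03, -2.99) = 101.2513° be the start→goal bearing.
Normalize: d = |goal − start| / ρ = 15.324523/3.63 = 4.221632, α = (θ_start − ψ) mod 360° = 119.5487° = 2.086519 rad, β = (θ_goal − ψ) mod 360° = 299.1487° = 5.221130 rad.
Common terms: sin α = 0.869937, cos α = -0.493164, sin β = -0.873358, cos β = 0.487078, cos(α−β) = -0.999976, d² = 17.822174. Work in radians in the unit-radius frame; every candidate has L = ρ·(t + p + q).
LSL: p² = 2 + d² − 2cos(α−β) + 2d(sin α − sin β) = 36.541223; p = √p² = 6.044934; φ = atan2(cos β − cos α, d + sin α − sin β) = 0.162878 rad; t = (φ − α) mod 2π = 4.359545 rad, q = (β − φ) mod 2π = 5.058252 rad → L = 3.63·(4.359545 + 6.044934 + 5.058252) = 3.63·15.462730 = 56.129711 m
RSR: p² = 2 + d² − 2cos(α−β) + 2d(sin β − sin α) = 7.103027; p = √p² = 2.665150; φ = atan2(cos α − cos β, d − sin α + sin β) = -0.376642 rad; t = (α − φ) mod 2π = 2.463161 rad, q = (φ − β) mod 2π = 0.685413 rad → L = 3.63·(2.463161 + 2.665150 + 0.685413) = 3.63·5.813724 = 21.103820 m
LSR: p² = d² − 2 + 2cos(α−β) + 2d(sin α + sin β) = 13.793332; p = √p² = 3.713938; φ = atan2(−cos α − cos β, d + sin α + sin β) − atan2(−2, p) = 0.495423 rad; t = (φ − α) mod 2π = 4.692090 rad, q = (φ − β) mod 2π = 1.557478 rad → L = 3.63·(4.692090 + 3.713938 + 1.557478) = 3.63·9.963505 = 36.167524 m
RSL: p² = d² − 2 + 2cos(α−β) − 2d(sin α + sin β) = 13.851113; p = √p² = 3.721708; φ = atan2(cos α + cos β, d − sin α − sin β) − atan2(2, p) = -0.494549 rad; t = (α − φ) mod 2π = 2.581068 rad, q = (β − φ) mod 2π = 5.715679 rad → L = 3.63·(2.581068 + 3.721708 + 5.715679) = 3.63·12.018455 = 43.626991 m
RLR: c = (6 − d² + 2cos(α−β) + 2d(sin α − sin β))/8 = 0.112122; p = 2π − arccos c = 4.824747 rad; φ = atan2(cos α − cos β, d − sin α + sin β) = -0.376642 rad; t = (α − φ + p/2) mod 2π = 4.875534 rad, q = (α − β − t + p) mod 2π = 3.097787 rad → L = 3.63·(4.875534 + 4.824747 + 3.097787) = 3.63·12.798068 = 46.456986 m
LRL: c = (6 − d² + 2cos(α−β) − 2d(sin α − sin β))/8 = -3.567653, |c| > 1 → infeasible
Shortest: RSR with L = 21.103820 m ≈ 21.1038 m
Convert RSR to answer units (arcs ×180/π): t = 2.463161·180/π = 141.1287°, p = ρ·p = 3.63·2.665150 = 9.6745 m, q = 0.685413·180/π = 39.2713°, L = 21.1038 m.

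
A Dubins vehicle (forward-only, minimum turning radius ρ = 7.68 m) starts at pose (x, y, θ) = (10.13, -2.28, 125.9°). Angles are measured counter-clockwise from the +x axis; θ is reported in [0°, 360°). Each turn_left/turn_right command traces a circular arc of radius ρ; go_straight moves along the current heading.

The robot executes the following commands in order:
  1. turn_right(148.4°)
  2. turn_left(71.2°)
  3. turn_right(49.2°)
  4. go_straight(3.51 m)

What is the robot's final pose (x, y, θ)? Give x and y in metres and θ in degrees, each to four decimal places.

(37.3454, 13.9256, 359.5000°)

set_pose: (x, y, θ) = (10.1300, -2.2800, 125.9000°), ρ = 7.68
turn_right(148.4°): centre at ρ to the right, rotate −148.4° → (19.2901, 9.3187, -22.5000° ≡ 337.5000°)
turn_left(71.2°): centre at ρ to the left, rotate +71.2° → (27.9988, 11.3453, 408.7000° ≡ 48.7000°)
turn_right(49.2°): centre at ρ to the right, rotate −49.2° → (33.8356, 13.9562, -0.5000° ≡ 359.5000°)
go_straight(3.51): x += 3.51·cos θ, y += 3.51·sin θ → (37.3454, 13.9256, 359.5000°)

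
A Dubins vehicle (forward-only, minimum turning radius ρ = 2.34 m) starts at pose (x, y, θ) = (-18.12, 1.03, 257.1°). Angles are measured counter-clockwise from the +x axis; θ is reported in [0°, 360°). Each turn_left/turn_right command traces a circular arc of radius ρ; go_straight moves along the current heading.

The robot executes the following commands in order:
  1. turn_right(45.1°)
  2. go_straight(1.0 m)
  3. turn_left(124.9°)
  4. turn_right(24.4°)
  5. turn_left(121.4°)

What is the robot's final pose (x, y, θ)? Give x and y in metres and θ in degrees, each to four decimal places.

set_pose: (x, y, θ) = (-18.1200, 1.0300, 257.1000°), ρ = 2.34
turn_right(45.1°): centre at ρ to the right, rotate −45.1° → (-19.1609, -0.4320, 212.0000°)
go_straight(1.0): x += 1.0·cos θ, y += 1.0·sin θ → (-20.0090, -0.9619, 212.0000°)
turn_left(124.9°): centre at ρ to the left, rotate +124.9° → (-19.6870, -5.0988, 336.9000°)
turn_right(24.4°): centre at ρ to the right, rotate −24.4° → (-18.8799, -5.6703, 312.5000°)
turn_left(121.4°): centre at ρ to the left, rotate +121.4° → (-14.9064, -4.7383, 433.9000° ≡ 73.9000°)

(-14.9064, -4.7383, 73.9000°)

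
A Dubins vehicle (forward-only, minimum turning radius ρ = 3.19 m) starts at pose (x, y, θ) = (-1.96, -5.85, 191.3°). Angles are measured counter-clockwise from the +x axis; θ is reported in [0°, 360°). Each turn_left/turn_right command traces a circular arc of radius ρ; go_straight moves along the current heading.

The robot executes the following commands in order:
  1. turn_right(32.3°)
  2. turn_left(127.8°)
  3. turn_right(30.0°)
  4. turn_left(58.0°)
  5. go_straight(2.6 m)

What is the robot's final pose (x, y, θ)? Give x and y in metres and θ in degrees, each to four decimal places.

(-5.1992, -16.0717, 314.8000°)

set_pose: (x, y, θ) = (-1.9600, -5.8500, 191.3000°), ρ = 3.19
turn_right(32.3°): centre at ρ to the right, rotate −32.3° → (-3.7283, -5.7000, 159.0000°)
turn_left(127.8°): centre at ρ to the left, rotate +127.8° → (-7.9253, -9.6001, 286.8000°)
turn_right(30.0°): centre at ρ to the right, rotate −30.0° → (-7.8734, -11.2505, 256.8000°)
turn_left(58.0°): centre at ρ to the left, rotate +58.0° → (-7.0313, -14.2268, 314.8000°)
go_straight(2.6): x += 2.6·cos θ, y += 2.6·sin θ → (-5.1992, -16.0717, 314.8000°)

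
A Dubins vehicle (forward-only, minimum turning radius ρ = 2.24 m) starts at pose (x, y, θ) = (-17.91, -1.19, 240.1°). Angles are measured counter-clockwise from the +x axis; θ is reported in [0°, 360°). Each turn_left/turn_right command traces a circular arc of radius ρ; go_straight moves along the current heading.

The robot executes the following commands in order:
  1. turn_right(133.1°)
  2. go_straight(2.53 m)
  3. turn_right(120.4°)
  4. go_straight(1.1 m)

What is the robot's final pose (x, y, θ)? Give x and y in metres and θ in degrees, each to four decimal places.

set_pose: (x, y, θ) = (-17.9100, -1.1900, 240.1000°), ρ = 2.24
turn_right(133.1°): centre at ρ to the right, rotate −133.1° → (-21.9940, -0.7283, 107.0000°)
go_straight(2.53): x += 2.53·cos θ, y += 2.53·sin θ → (-22.7337, 1.6912, 107.0000°)
turn_right(120.4°): centre at ρ to the right, rotate −120.4° → (-20.0724, 4.5251, -13.4000° ≡ 346.6000°)
go_straight(1.1): x += 1.1·cos θ, y += 1.1·sin θ → (-19.0024, 4.2702, 346.6000°)

(-19.0024, 4.2702, 346.6000°)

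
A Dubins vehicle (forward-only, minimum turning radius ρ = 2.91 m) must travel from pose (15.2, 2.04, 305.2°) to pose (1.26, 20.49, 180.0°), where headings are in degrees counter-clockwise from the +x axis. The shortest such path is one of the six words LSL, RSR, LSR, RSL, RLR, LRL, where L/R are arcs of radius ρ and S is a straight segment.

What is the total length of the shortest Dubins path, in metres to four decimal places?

Let ψ = atan2(Δy, Δx) = atan2(18.45, -13.94) = 127.0731° be the start→goal bearing.
Normalize: d = |goal − start| / ρ = 23.124145/2.91 = 7.946442, α = (θ_start − ψ) mod 360° = 178.1269° = 3.108901 rad, β = (θ_goal − ψ) mod 360° = 52.9269° = 0.923749 rad.
Common terms: sin α = 0.032685, cos α = -0.999466, sin β = 0.797867, cos β = 0.602833, cos(α−β) = -0.576432, d² = 63.145936. Work in radians in the unit-radius frame; every candidate has L = ρ·(t + p + q).
LSL: p² = 2 + d² − 2cos(α−β) + 2d(sin α − sin β) = 54.137855; p = √p² = 7.357843; φ = atan2(cos β − cos α, d + sin α − sin β) = 0.219526 rad; t = (φ − α) mod 2π = 3.393810 rad, q = (β − φ) mod 2π = 0.704223 rad → L = 2.91·(3.393810 + 7.357843 + 0.704223) = 2.91·11.455876 = 33.336600 m
RSR: p² = 2 + d² − 2cos(α−β) + 2d(sin β − sin α) = 78.459747; p = √p² = 8.857751; φ = atan2(cos α − cos β, d − sin α + sin β) = -0.181894 rad; t = (α − φ) mod 2π = 3.290795 rad, q = (φ − β) mod 2π = 5.177543 rad → L = 2.91·(3.290795 + 8.857751 + 5.177543) = 2.91·17.326088 = 50.418917 m
LSR: p² = d² − 2 + 2cos(α−β) + 2d(sin α + sin β) = 73.192950; p = √p² = 8.555288; φ = atan2(−cos α − cos β, d + sin α + sin β) − atan2(−2, p) = 0.274809 rad; t = (φ − α) mod 2π = 3.449093 rad, q = (φ − β) mod 2π = 5.634245 rad → L = 2.91·(3.449093 + 8.555288 + 5.634245) = 2.91·17.638625 = 51.328400 m
RSL: p² = d² − 2 + 2cos(α−β) − 2d(sin α + sin β) = 46.793192; p = √p² = 6.840555; φ = atan2(cos α + cos β, d − sin α − sin β) − atan2(2, p) = -0.340127 rad; t = (α − φ) mod 2π = 3.449029 rad, q = (β − φ) mod 2π = 1.263876 rad → L = 2.91·(3.449029 + 6.840555 + 1.263876) = 2.91·11.553460 = 33.620568 m
RLR: c = (6 − d² + 2cos(α−β) + 2d(sin α − sin β))/8 = -8.807468, |c| > 1 → infeasible
LRL: c = (6 − d² + 2cos(α−β) − 2d(sin α − sin β))/8 = -5.767232, |c| > 1 → infeasible
Shortest: LSL with L = 33.336600 m ≈ 33.3366 m

33.3366 m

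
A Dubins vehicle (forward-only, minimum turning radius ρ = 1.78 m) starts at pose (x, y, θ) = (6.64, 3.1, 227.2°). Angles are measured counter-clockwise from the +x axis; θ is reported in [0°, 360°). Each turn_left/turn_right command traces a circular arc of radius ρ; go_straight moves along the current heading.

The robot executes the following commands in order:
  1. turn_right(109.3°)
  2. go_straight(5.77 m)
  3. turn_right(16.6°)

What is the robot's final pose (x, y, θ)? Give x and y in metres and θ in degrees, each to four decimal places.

(0.8885, 9.0599, 101.3000°)

set_pose: (x, y, θ) = (6.6400, 3.1000, 227.2000°), ρ = 1.78
turn_right(109.3°): centre at ρ to the right, rotate −109.3° → (3.7609, 3.4765, 117.9000°)
go_straight(5.77): x += 5.77·cos θ, y += 5.77·sin θ → (1.0609, 8.5758, 117.9000°)
turn_right(16.6°): centre at ρ to the right, rotate −16.6° → (0.8885, 9.0599, 101.3000°)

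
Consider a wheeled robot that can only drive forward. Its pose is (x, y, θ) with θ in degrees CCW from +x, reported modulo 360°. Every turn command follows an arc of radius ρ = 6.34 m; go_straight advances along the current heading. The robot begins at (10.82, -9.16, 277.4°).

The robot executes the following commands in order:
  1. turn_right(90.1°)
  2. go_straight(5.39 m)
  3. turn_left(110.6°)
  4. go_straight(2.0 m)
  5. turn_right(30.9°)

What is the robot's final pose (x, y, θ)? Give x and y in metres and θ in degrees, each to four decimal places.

set_pose: (x, y, θ) = (10.8200, -9.1600, 277.4000°), ρ = 6.34
turn_right(90.1°): centre at ρ to the right, rotate −90.1° → (5.3384, -16.2652, 187.3000°)
go_straight(5.39): x += 5.39·cos θ, y += 5.39·sin θ → (-0.0079, -16.9501, 187.3000°)
turn_left(110.6°): centre at ρ to the left, rotate +110.6° → (-4.8054, -26.2053, 297.9000°)
go_straight(2.0): x += 2.0·cos θ, y += 2.0·sin θ → (-3.8695, -27.9729, 297.9000°)
turn_right(30.9°): centre at ρ to the right, rotate −30.9° → (-3.1413, -31.2714, 267.0000°)

(-3.1413, -31.2714, 267.0000°)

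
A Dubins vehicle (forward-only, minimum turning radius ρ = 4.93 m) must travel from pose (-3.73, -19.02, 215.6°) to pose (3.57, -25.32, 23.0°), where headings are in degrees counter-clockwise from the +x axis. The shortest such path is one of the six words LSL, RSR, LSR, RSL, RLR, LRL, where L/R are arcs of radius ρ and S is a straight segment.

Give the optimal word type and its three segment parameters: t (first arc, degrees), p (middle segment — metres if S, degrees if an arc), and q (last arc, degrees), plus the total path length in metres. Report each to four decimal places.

Let ψ = atan2(Δy, Δx) = atan2(-6.30, 7.30) = -40.7946° be the start→goal bearing.
Normalize: d = |goal − start| / ρ = 9.642614/4.93 = 1.955905, α = (θ_start − ψ) mod 360° = 256.3946° = 4.474931 rad, β = (θ_goal − ψ) mod 360° = 63.7946° = 1.113427 rad.
Common terms: sin α = -0.971939, cos α = -0.235233, sin β = 0.897217, cos β = 0.441590, cos(α−β) = -0.975917, d² = 3.825566. Work in radians in the unit-radius frame; every candidate has L = ρ·(t + p + q).
LSL: p² = 2 + d² − 2cos(α−β) + 2d(sin α − sin β) = 0.465614; p = √p² = 0.682359; φ = atan2(cos β − cos α, d + sin α − sin β) = 1.443320 rad; t = (φ − α) mod 2π = 3.251575 rad, q = (β − φ) mod 2π = 5.953292 rad → L = 4.93·(3.251575 + 0.682359 + 5.953292) = 4.93·9.887226 = 48.744024 m
RSR: p² = 2 + d² − 2cos(α−β) + 2d(sin β − sin α) = 15.089185; p = √p² = 3.884480; φ = atan2(cos α − cos β, d − sin α + sin β) = -0.175132 rad; t = (α − φ) mod 2π = 4.650062 rad, q = (φ − β) mod 2π = 4.994627 rad → L = 4.93·(4.650062 + 3.884480 + 4.994627) = 4.93·13.529169 = 66.698805 m
LSR: p² = d² − 2 + 2cos(α−β) + 2d(sin α + sin β) = -0.418566 < 0 → infeasible
RSL: p² = d² − 2 + 2cos(α−β) − 2d(sin α + sin β) = 0.166031; p = √p² = 0.407468; φ = atan2(cos α + cos β, d − sin α − sin β) − atan2(2, p) = -1.268538 rad; t = (α − φ) mod 2π = 5.743469 rad, q = (β − φ) mod 2π = 2.381965 rad → L = 4.93·(5.743469 + 0.407468 + 2.381965) = 4.93·8.532902 = 42.067208 m
RLR: c = (6 − d² + 2cos(α−β) + 2d(sin α − sin β))/8 = -0.886148; p = 2π − arccos c = 3.623423 rad; φ = atan2(cos α − cos β, d − sin α + sin β) = -0.175132 rad; t = (α − φ + p/2) mod 2π = 0.178589 rad, q = (α − β − t + p) mod 2π = 0.523154 rad → L = 4.93·(0.178589 + 3.623423 + 0.523154) = 4.93·4.325165 = 21.323066 m
LRL: c = (6 − d² + 2cos(α−β) − 2d(sin α − sin β))/8 = 0.941798; p = 2π − arccos c = 5.940329 rad; φ = atan2(cos β − cos α, d + sin α − sin β) = 1.443320 rad; t = (φ − α + p/2) mod 2π = 6.221739 rad, q = (β − α − t + p) mod 2π = 2.640271 rad → L = 4.93·(6.221739 + 5.940329 + 2.640271) = 4.93·14.802339 = 72.975530 m
Shortest: RLR with L = 21.323066 m ≈ 21.3231 m
Convert RLR to answer units (arcs ×180/π): t = 0.178589·180/π = 10.2324°, p = 3.623423·180/π = 207.6069°, q = 0.523154·180/π = 29.9745°, L = 21.3231 m.

RLR: t = 10.2324°, p = 207.6069°, q = 29.9745°, L = 21.3231 m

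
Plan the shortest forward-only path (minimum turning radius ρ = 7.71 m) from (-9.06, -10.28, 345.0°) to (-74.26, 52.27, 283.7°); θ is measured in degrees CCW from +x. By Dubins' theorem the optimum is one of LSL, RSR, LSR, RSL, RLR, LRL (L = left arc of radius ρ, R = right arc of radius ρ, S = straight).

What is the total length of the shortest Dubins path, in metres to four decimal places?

Let ψ = atan2(Δy, Δx) = atan2(62.55, -65.20) = 136.1884° be the start→goal bearing.
Normalize: d = |goal − start| / ρ = 90.352324/7.71 = 11.718849, α = (θ_start − ψ) mod 360° = 208.8116° = 3.644451 rad, β = (θ_goal − ψ) mod 360° = 147.5116° = 2.574564 rad.
Common terms: sin α = -0.481932, cos α = -0.876209, sin β = 0.537128, cos β = -0.843501, cos(α−β) = 0.480223, d² = 137.331417. Work in radians in the unit-radius frame; every candidate has L = ρ·(t + p + q).
LSL: p² = 2 + d² − 2cos(α−β) + 2d(sin α − sin β) = 114.486551; p = √p² = 10.699839; φ = atan2(cos β − cos α, d + sin α − sin β) = 0.003057 rad; t = (φ − α) mod 2π = 2.641791 rad, q = (β − φ) mod 2π = 2.571507 rad → L = 7.71·(2.641791 + 10.699839 + 2.571507) = 7.71·15.913137 = 122.690289 m
RSR: p² = 2 + d² − 2cos(α−β) + 2d(sin β − sin α) = 162.255389; p = √p² = 12.737951; φ = atan2(cos α − cos β, d − sin α + sin β) = -0.002568 rad; t = (α − φ) mod 2π = 3.647019 rad, q = (φ − β) mod 2π = 3.706054 rad → L = 7.71·(3.647019 + 12.737951 + 3.706054) = 7.71·20.091023 = 154.901786 m
LSR: p² = d² − 2 + 2cos(α−β) + 2d(sin α + sin β) = 137.585539; p = √p² = 11.729686; φ = atan2(−cos α − cos β, d + sin α + sin β) − atan2(−2, p) = 0.313917 rad; t = (φ − α) mod 2π = 2.952652 rad, q = (φ − β) mod 2π = 4.022539 rad → L = 7.71·(2.952652 + 11.729686 + 4.022539) = 7.71·18.704877 = 144.214598 m
RSL: p² = d² − 2 + 2cos(α−β) − 2d(sin α + sin β) = 134.998189; p = √p² = 11.618872; φ = atan2(cos α + cos β, d − sin α − sin β) − atan2(2, p) = -0.316850 rad; t = (α − φ) mod 2π = 3.961301 rad, q = (β − φ) mod 2π = 2.891414 rad → L = 7.71·(3.961301 + 11.618872 + 2.891414) = 7.71·18.471587 = 142.415939 m
RLR: c = (6 − d² + 2cos(α−β) + 2d(sin α − sin β))/8 = -19.281924, |c| > 1 → infeasible
LRL: c = (6 − d² + 2cos(α−β) − 2d(sin α − sin β))/8 = -13.310819, |c| > 1 → infeasible
Shortest: LSL with L = 122.690289 m ≈ 122.6903 m

122.6903 m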